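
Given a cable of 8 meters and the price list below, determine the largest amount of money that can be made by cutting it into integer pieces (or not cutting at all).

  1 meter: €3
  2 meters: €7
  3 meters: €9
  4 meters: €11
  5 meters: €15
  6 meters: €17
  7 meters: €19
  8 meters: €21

Consider every possible first cut. v[k] is the best of p[i]+v[k−i] over all sellable i≤k.
v[1] = 3
v[2] = max(3+3, 7+0) = 7
v[3] = max(3+7, 7+3, 9+0) = 10
v[4] = max(3+10, 7+7, 9+3, 11+0) = 14
v[5] = max(3+14, 7+10, 9+7, 11+3, 15+0) = 17
v[6] = max(3+17, 7+14, 9+10, 11+7, 15+3, 17+0) = 21
v[7] = max(3+21, 7+17, 9+14, …, 17+3, 19+0) = 24
v[8] = max(3+24, 7+21, 9+17, …, 19+3, 21+0) = 28
One optimal cutting: 2 + 2 + 2 + 2 → €7 + €7 + €7 + €7 = €28.

28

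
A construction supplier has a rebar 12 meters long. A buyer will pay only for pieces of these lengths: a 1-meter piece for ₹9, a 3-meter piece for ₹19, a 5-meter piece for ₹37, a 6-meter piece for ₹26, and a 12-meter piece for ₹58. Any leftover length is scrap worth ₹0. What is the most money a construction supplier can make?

108

Let r[k] be the best obtainable value from length k. For each k, try every first piece i and keep the best of price[i] + r[k−i].
r[1] = 9
r[2] = 18  (first piece 1, then r[1]=9)
r[3] = 27  (first piece 1, then r[2]=18)
r[4] = 36  (first piece 1, then r[3]=27)
r[5] = 45  (first piece 1, then r[4]=36)
r[6] = 54  (first piece 1, then r[5]=45)
r[7] = 63  (first piece 1, then r[6]=54)
r[8] = 72  (first piece 1, then r[7]=63)
r[9] = 81  (first piece 1, then r[8]=72)
r[10] = 90  (first piece 1, then r[9]=81)
r[11] = 99  (first piece 1, then r[10]=90)
r[12] = 108  (first piece 1, then r[11]=99)
One optimal cutting: 1 + 1 + 1 + 1 + 1 + 1 + 1 + 1 + 1 + 1 + 1 + 1 → ₹108.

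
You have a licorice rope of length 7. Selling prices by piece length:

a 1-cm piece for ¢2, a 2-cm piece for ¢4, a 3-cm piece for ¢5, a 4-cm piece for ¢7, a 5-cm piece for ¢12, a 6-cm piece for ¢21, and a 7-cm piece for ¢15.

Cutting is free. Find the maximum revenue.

Let best[k] be the best obtainable value from length k. For each k, try every first piece i and keep the best of price[i] + best[k−i].
best[1] = 2
best[2] = 4  (first piece 1, then best[1]=2)
best[3] = 6  (first piece 1, then best[2]=4)
best[4] = 8  (first piece 1, then best[3]=6)
best[5] = 12
best[6] = 21
best[7] = 23  (first piece 1, then best[6]=21)
One optimal cutting: 6 + 1 → ¢21 + ¢2 = ¢23.

23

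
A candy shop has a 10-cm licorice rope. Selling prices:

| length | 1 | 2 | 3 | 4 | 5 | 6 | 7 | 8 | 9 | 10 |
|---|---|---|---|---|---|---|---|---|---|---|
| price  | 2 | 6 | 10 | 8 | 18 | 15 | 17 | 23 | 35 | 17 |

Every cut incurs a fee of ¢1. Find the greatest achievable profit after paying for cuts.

36

Consider every possible first cut. net[k] is the best of p[i]+net[k−i] over all sellable i≤k, charging 1 whenever i<k.
net[1] = 2
net[2] = 6
net[3] = 10
net[4] = 11  (first piece 1, then net[3]=10)
net[5] = 18
net[6] = 19  (first piece 1, then net[5]=18)
net[7] = 23  (first piece 2, then net[5]=18)
net[8] = 27  (first piece 3, then net[5]=18)
net[9] = 35
net[10] = 36  (first piece 1, then net[9]=35)
One optimal plan: pieces 9 + 1 (1 cut) → ¢37 − ¢1 = ¢36.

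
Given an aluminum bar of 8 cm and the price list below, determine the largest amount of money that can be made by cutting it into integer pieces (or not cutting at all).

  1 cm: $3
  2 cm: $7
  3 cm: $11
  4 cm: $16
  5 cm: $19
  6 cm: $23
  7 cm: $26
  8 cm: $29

Build best[k] bottom-up: best[k] = max over allowed piece i of (p[i] + best[k−i]).
best[1] = 3
best[2] = 7
best[3] = 11
best[4] = 16
best[5] = 19  (first piece 1, then best[4]=16)
best[6] = 23  (first piece 2, then best[4]=16)
best[7] = 27  (first piece 3, then best[4]=16)
best[8] = 32  (first piece 4, then best[4]=16)
One optimal cutting: 4 + 4 → $16 + $16 = $32.

32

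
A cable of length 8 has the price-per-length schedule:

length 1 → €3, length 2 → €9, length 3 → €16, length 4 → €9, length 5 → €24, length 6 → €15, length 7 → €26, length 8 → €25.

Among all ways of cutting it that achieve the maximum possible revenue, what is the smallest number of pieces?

Consider every possible first cut. r[k] is the best of p[i]+r[k−i] over all sellable i≤k.
r[1] = 3
r[2] = 9
r[3] = 16
r[4] = 19  (first piece 1, then r[3]=16)
r[5] = 25  (first piece 2, then r[3]=16)
r[6] = 32  (first piece 3, then r[3]=16)
r[7] = 35  (first piece 1, then r[6]=32)
r[8] = 41  (first piece 2, then r[6]=32)
Maximum revenue is €41.
Now minimize piece count subject to staying optimal: for each k, pieces[k] = 1 + min over i with p[i]+r[k−i]=r[k] of pieces[k−i].
pieces[5] = 2
pieces[6] = 2
pieces[7] = 3
pieces[8] = 3

3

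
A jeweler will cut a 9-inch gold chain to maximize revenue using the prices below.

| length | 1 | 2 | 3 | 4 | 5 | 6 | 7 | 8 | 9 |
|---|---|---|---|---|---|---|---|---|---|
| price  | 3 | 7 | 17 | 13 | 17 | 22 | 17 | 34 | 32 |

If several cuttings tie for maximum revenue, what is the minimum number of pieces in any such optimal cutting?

3

Build r[k] bottom-up: r[k] = max over allowed piece i of (p[i] + r[k−i]).
r[1] = 3
r[2] = 7
r[3] = 17
r[4] = 20  (first piece 1, then r[3]=17)
r[5] = 24  (first piece 2, then r[3]=17)
r[6] = 34  (first piece 3, then r[3]=17)
r[7] = 37  (first piece 1, then r[6]=34)
r[8] = 41  (first piece 2, then r[6]=34)
r[9] = 51  (first piece 3, then r[6]=34)
Maximum revenue is $51.
Now minimize piece count subject to staying optimal: for each k, pieces[k] = 1 + min over i with p[i]+r[k−i]=r[k] of pieces[k−i].
pieces[6] = 2
pieces[7] = 3
pieces[8] = 3
pieces[9] = 3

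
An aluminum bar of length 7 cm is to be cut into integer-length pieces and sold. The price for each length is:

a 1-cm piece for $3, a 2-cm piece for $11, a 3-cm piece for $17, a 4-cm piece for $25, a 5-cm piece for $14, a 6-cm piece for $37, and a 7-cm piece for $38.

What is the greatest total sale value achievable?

Let v[k] be the best obtainable value from length k. For each k, try every first piece i and keep the best of price[i] + v[k−i].
v[1] = 3
v[2] = max(3+3, 11+0) = 11
v[3] = max(3+11, 11+3, 17+0) = 17
v[4] = max(3+17, 11+11, 17+3, 25+0) = 25
v[5] = max(3+25, 11+17, 17+11, 25+3, 14+0) = 28
v[6] = max(3+28, 11+25, 17+17, 25+11, 14+3, 37+0) = 37
v[7] = max(3+37, 11+28, 17+25, …, 37+3, 38+0) = 42
One optimal cutting: 4 + 3 → $25 + $17 = $42.

42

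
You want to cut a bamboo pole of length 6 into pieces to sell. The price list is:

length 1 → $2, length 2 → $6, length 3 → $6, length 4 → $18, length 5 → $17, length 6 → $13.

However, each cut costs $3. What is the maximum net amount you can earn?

21

Consider every possible first cut. v[k] is the best of p[i]+v[k−i] over all sellable i≤k, charging 3 whenever i<k.
v[1] = 2
v[2] = max(2+2-3, 6+0) = 6
v[3] = max(2+6-3, 6+2-3, 6+0) = 6
v[4] = max(2+6-3, 6+6-3, 6+2-3, 18+0) = 18
v[5] = max(2+18-3, 6+6-3, 6+6-3, 18+2-3, 17+0) = 17
v[6] = max(2+17-3, 6+18-3, 6+6-3, 18+6-3, 17+2-3, 13+0) = 21
One optimal plan: pieces 4 + 2 (1 cut) → $24 − $3 = $21.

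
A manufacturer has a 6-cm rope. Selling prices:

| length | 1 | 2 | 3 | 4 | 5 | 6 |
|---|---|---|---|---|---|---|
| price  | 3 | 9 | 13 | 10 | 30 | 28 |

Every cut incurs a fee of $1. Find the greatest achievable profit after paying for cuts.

32

Let v[k] be the best obtainable value from length k. For each k, try every first piece i and keep the best of price[i] + v[k−i] minus the 1 cut fee when i<k.
v[1] = 3
v[2] = 9
v[3] = 13
v[4] = 17  (first piece 2, then v[2]=9)
v[5] = 30
v[6] = 32  (first piece 1, then v[5]=30)
One optimal plan: pieces 5 + 1 (1 cut) → $33 − $1 = $32.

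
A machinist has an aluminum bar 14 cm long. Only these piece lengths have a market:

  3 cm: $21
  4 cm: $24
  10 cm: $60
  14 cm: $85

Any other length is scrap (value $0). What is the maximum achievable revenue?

Let f[k] be the best obtainable value from length k. For each k, try every first piece i and keep the best of price[i] + f[k−i].
f[1] = 0
f[2] = 0
f[3] = 21
f[4] = 24
f[5] = 24
f[6] = 42  (first piece 3, then f[3]=21)
f[7] = 45  (first piece 3, then f[4]=24)
f[8] = 48  (first piece 4, then f[4]=24)
f[9] = 63  (first piece 3, then f[6]=42)
f[10] = 66  (first piece 3, then f[7]=45)
f[11] = 69  (first piece 3, then f[8]=48)
f[12] = 84  (first piece 3, then f[9]=63)
f[13] = 87  (first piece 3, then f[10]=66)
f[14] = 90  (first piece 3, then f[11]=69)
One optimal cutting: 4 + 4 + 3 + 3 → $90.

90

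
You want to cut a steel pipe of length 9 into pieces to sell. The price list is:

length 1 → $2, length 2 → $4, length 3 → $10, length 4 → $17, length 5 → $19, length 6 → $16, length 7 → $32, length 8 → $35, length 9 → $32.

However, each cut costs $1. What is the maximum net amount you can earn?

36

Let v[k] be the best obtainable value from length k. For each k, try every first piece i and keep the best of price[i] + v[k−i] minus the 1 cut fee when i<k.
v[1] = 2
v[2] = 4
v[3] = 10
v[4] = 17
v[5] = 19
v[6] = 20  (first piece 1, then v[5]=19)
v[7] = 32
v[8] = 35
v[9] = 36  (first piece 1, then v[8]=35)
One optimal plan: pieces 8 + 1 (1 cut) → $37 − $1 = $36.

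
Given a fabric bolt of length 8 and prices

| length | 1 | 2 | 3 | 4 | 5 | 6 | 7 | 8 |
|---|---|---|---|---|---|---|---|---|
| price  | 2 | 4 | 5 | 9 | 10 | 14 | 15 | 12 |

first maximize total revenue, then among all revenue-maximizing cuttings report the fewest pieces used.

Consider every possible first cut. r[k] is the best of p[i]+r[k−i] over all sellable i≤k.
r[1] = 2
r[2] = 4  (first piece 1, then r[1]=2)
r[3] = 6  (first piece 1, then r[2]=4)
r[4] = 9
r[5] = 11  (first piece 1, then r[4]=9)
r[6] = 14
r[7] = 16  (first piece 1, then r[6]=14)
r[8] = 18  (first piece 1, then r[7]=16)
Maximum revenue is $18.
Now minimize piece count subject to staying optimal: for each k, pieces[k] = 1 + min over i with p[i]+r[k−i]=r[k] of pieces[k−i].
pieces[5] = 2
pieces[6] = 1
pieces[7] = 2
pieces[8] = 2

2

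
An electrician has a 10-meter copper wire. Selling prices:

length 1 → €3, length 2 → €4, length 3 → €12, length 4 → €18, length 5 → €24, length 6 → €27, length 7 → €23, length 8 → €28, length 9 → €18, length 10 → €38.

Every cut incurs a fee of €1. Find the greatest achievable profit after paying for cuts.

47

Build v[k] bottom-up: v[k] = max over allowed piece i of (p[i] + v[k−i]) − 1 per cut.
v[1] = 3
v[2] = max(3+3-1, 4+0) = 5
v[3] = max(3+5-1, 4+3-1, 12+0) = 12
v[4] = max(3+12-1, 4+5-1, 12+3-1, 18+0) = 18
v[5] = max(3+18-1, 4+12-1, 12+5-1, 18+3-1, 24+0) = 24
v[6] = max(3+24-1, 4+18-1, 12+12-1, 18+5-1, 24+3-1, 27+0) = 27
v[7] = max(3+27-1, 4+24-1, 12+18-1, …, 27+3-1, 23+0) = 29
v[8] = max(3+29-1, 4+27-1, 12+24-1, …, 23+3-1, 28+0) = 35
v[9] = max(3+35-1, 4+29-1, 12+27-1, …, 28+3-1, 18+0) = 41
v[10] = max(3+41-1, 4+35-1, 12+29-1, …, 18+3-1, 38+0) = 47
One optimal plan: pieces 5 + 5 (1 cut) → €48 − €1 = €47.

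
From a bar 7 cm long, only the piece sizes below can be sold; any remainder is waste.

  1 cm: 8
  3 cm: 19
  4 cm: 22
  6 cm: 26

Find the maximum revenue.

Build r[k] bottom-up: r[k] = max over allowed piece i of (p[i] + r[k−i]).
r[1] = 8
r[2] = 16  (first piece 1, then r[1]=8)
r[3] = 24  (first piece 1, then r[2]=16)
r[4] = 32  (first piece 1, then r[3]=24)
r[5] = 40  (first piece 1, then r[4]=32)
r[6] = 48  (first piece 1, then r[5]=40)
r[7] = 56  (first piece 1, then r[6]=48)
One optimal cutting: 1 + 1 + 1 + 1 + 1 + 1 + 1 → 56.

56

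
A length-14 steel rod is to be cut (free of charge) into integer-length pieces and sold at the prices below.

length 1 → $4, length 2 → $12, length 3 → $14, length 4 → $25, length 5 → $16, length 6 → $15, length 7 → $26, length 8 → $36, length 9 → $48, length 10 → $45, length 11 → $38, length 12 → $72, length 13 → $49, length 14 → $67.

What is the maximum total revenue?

Build r[k] bottom-up: r[k] = max over allowed piece i of (p[i] + r[k−i]).
r[1] = 4
r[2] = max(4+4, 12+0) = 12
r[3] = max(4+12, 12+4, 14+0) = 16
r[4] = max(4+16, 12+12, 14+4, 25+0) = 25
r[5] = max(4+25, 12+16, 14+12, 25+4, 16+0) = 29
r[6] = max(4+29, 12+25, 14+16, 25+12, 16+4, 15+0) = 37
r[7] = max(4+37, 12+29, 14+25, …, 15+4, 26+0) = 41
r[8] = max(4+41, 12+37, 14+29, …, 26+4, 36+0) = 50
r[9] = max(4+50, 12+41, 14+37, …, 36+4, 48+0) = 54
r[10] = max(4+54, 12+50, 14+41, …, 48+4, 45+0) = 62
r[11] = max(4+62, 12+54, 14+50, …, 45+4, 38+0) = 66
r[12] = max(4+66, 12+62, 14+54, …, 38+4, 72+0) = 75
r[13] = max(4+75, 12+66, 14+62, …, 72+4, 49+0) = 79
r[14] = max(4+79, 12+75, 14+66, …, 49+4, 67+0) = 87
One optimal cutting: 4 + 4 + 4 + 2 → $25 + $25 + $25 + $12 = $87.

87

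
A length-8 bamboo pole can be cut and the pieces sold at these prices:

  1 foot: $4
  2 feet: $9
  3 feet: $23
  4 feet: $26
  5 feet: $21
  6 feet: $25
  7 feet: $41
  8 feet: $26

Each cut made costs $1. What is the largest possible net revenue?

Consider every possible first cut. v[k] is the best of p[i]+v[k−i] over all sellable i≤k, charging 1 whenever i<k.
v[1] = 4
v[2] = max(4+4-1, 9+0) = 9
v[3] = max(4+9-1, 9+4-1, 23+0) = 23
v[4] = max(4+23-1, 9+9-1, 23+4-1, 26+0) = 26
v[5] = max(4+26-1, 9+23-1, 23+9-1, 26+4-1, 21+0) = 31
v[6] = max(4+31-1, 9+26-1, 23+23-1, 26+9-1, 21+4-1, 25+0) = 45
v[7] = max(4+45-1, 9+31-1, 23+26-1, …, 25+4-1, 41+0) = 48
v[8] = max(4+48-1, 9+45-1, 23+31-1, …, 41+4-1, 26+0) = 53
One optimal plan: pieces 3 + 3 + 2 (2 cuts) → $55 − $2 = $53.

53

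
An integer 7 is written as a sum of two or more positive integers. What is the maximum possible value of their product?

Let P[k] be the best product for length k (with at least one cut). For each first piece i, the rest contributes max(k−i, P[k−i]).
P[2] = 1·max(1,0) = 1·1 = 1
P[3] = 1·max(2,1) = 1·2 = 2
P[4] = 2·max(2,1) = 2·2 = 4
P[5] = 2·max(3,2) = 2·3 = 6
P[6] = 3·max(3,2) = 3·3 = 9
P[7] = 2·max(5,6) = 2·6 = 12
One optimal split: 3 + 2 + 2; product 3·2·2 = 12.

12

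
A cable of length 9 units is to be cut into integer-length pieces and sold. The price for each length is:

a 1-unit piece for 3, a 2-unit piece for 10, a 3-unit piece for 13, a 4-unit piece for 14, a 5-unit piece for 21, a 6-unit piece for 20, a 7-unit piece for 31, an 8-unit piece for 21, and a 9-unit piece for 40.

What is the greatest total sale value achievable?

Let R[k] be the best obtainable value from length k. For each k, try every first piece i and keep the best of price[i] + R[k−i].
R[1] = 3
R[2] = max(3+3, 10+0) = 10
R[3] = max(3+10, 10+3, 13+0) = 13
R[4] = max(3+13, 10+10, 13+3, 14+0) = 20
R[5] = max(3+20, 10+13, 13+10, 14+3, 21+0) = 23
R[6] = max(3+23, 10+20, 13+13, 14+10, 21+3, 20+0) = 30
R[7] = max(3+30, 10+23, 13+20, …, 20+3, 31+0) = 33
R[8] = max(3+33, 10+30, 13+23, …, 31+3, 21+0) = 40
R[9] = max(3+40, 10+33, 13+30, …, 21+3, 40+0) = 43
One optimal cutting: 2 + 2 + 2 + 2 + 1 → 10 + 10 + 10 + 10 + 3 = 43.

43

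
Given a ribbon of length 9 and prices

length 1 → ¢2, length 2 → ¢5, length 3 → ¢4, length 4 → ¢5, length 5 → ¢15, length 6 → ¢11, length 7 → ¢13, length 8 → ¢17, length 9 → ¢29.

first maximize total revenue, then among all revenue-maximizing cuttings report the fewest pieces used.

Consider every possible first cut. r[k] is the best of p[i]+r[k−i] over all sellable i≤k.
r[1] = 2
r[2] = 5
r[3] = 7  (first piece 1, then r[2]=5)
r[4] = 10  (first piece 2, then r[2]=5)
r[5] = 15
r[6] = 17  (first piece 1, then r[5]=15)
r[7] = 20  (first piece 2, then r[5]=15)
r[8] = 22  (first piece 1, then r[7]=20)
r[9] = 29
Maximum revenue is ¢29.
Now minimize piece count subject to staying optimal: for each k, pieces[k] = 1 + min over i with p[i]+r[k−i]=r[k] of pieces[k−i].
pieces[6] = 2
pieces[7] = 2
pieces[8] = 3
pieces[9] = 1

1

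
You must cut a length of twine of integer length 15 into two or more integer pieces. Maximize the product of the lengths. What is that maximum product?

243

Fill m[k] for k=2..15: at each k try every first piece i and multiply by the better of (k−i) uncut or m[k−i].
m[2] = 1×max(1,0) = 1×1 = 1
m[3] = 1×max(2,1) = 1×2 = 2
m[4] = 2×max(2,1) = 2×2 = 4
m[5] = 2×max(3,2) = 2×3 = 6
m[6] = 3×max(3,2) = 3×3 = 9
m[7] = 2×max(5,6) = 2×6 = 12
m[8] = 2×max(6,9) = 2×9 = 18
m[9] = 3×max(6,9) = 3×9 = 27
m[10] = 2×max(8,18) = 2×18 = 36
m[11] = 2×max(9,27) = 2×27 = 54
m[12] = 3×max(9,27) = 3×27 = 81
m[13] = 2×max(11,54) = 2×54 = 108
m[14] = 2×max(12,81) = 2×81 = 162
m[15] = 3×max(12,81) = 3×81 = 243
One optimal split: 3 + 3 + 3 + 3 + 3; product 3×3×3×3×3 = 243.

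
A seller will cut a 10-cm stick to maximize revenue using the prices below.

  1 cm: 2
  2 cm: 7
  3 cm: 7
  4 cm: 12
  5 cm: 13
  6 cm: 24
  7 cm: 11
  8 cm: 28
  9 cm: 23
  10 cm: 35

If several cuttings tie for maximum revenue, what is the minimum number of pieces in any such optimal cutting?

3

Consider every possible first cut. r[k] is the best of p[i]+r[k−i] over all sellable i≤k.
r[1] = 2
r[2] = 7
r[3] = 9  (first piece 1, then r[2]=7)
r[4] = 14  (first piece 2, then r[2]=7)
r[5] = 16  (first piece 1, then r[4]=14)
r[6] = 24
r[7] = 26  (first piece 1, then r[6]=24)
r[8] = 31  (first piece 2, then r[6]=24)
r[9] = 33  (first piece 1, then r[8]=31)
r[10] = 38  (first piece 2, then r[8]=31)
Maximum revenue is 38.
Now minimize piece count subject to staying optimal: for each k, pieces[k] = 1 + min over i with p[i]+r[k−i]=r[k] of pieces[k−i].
pieces[7] = 2
pieces[8] = 2
pieces[9] = 3
pieces[10] = 3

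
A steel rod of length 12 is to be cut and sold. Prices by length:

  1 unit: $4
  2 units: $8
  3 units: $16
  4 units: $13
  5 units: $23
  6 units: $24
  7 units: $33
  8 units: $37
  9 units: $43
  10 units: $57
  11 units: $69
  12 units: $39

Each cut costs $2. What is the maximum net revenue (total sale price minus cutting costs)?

Build net[k] bottom-up: net[k] = max over allowed piece i of (p[i] + net[k−i]) − 2 per cut.
net[1] = 4
net[2] = 8
net[3] = 16
net[4] = 18  (first piece 1, then net[3]=16)
net[5] = 23
net[6] = 30  (first piece 3, then net[3]=16)
net[7] = 33
net[8] = 37  (first piece 3, then net[5]=23)
net[9] = 44  (first piece 3, then net[6]=30)
net[10] = 57
net[11] = 69
net[12] = 71  (first piece 1, then net[11]=69)
One optimal plan: pieces 11 + 1 (1 cut) → $73 − $2 = $71.

71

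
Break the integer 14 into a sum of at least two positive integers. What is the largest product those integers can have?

162

Fill prod[k] for k=2..14: at each k try every first piece i and multiply by the better of (k−i) uncut or prod[k−i].
prod[2] = 1×max(1,0) = 1×1 = 1
prod[3] = 1×max(2,1) = 1×2 = 2
prod[4] = 2×max(2,1) = 2×2 = 4
prod[5] = 2×max(3,2) = 2×3 = 6
prod[6] = 3×max(3,2) = 3×3 = 9
prod[7] = 2×max(5,6) = 2×6 = 12
prod[8] = 2×max(6,9) = 2×9 = 18
prod[9] = 3×max(6,9) = 3×9 = 27
prod[10] = 2×max(8,18) = 2×18 = 36
prod[11] = 2×max(9,27) = 2×27 = 54
prod[12] = 3×max(9,27) = 3×27 = 81
prod[13] = 2×max(11,54) = 2×54 = 108
prod[14] = 2×max(12,81) = 2×81 = 162
One optimal split: 3 + 3 + 3 + 3 + 2; product 3×3×3×3×2 = 162.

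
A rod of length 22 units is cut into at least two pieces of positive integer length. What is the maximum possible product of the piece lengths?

2916

Define f[k] = max over 1≤i<k of i · max(k−i, f[k−i]); the inner max lets the remainder stay uncut if that's better.
Small cases: f[2]=1, f[3]=2, f[4]=4, f[5]=6, f[6]=9, f[7]=12, f[8]=18, f[9]=27, f[10]=36, f[11]=54, f[12]=81, f[13]=108, f[14]=162, f[15]=243, f[16]=324, f[17]=486.
f[18] = 3×max(15,243) = 3×243 = 729
f[19] = 2×max(17,486) = 2×486 = 972
f[20] = 2×max(18,729) = 2×729 = 1458
f[21] = 3×max(18,729) = 3×729 = 2187
f[22] = 2×max(20,1458) = 2×1458 = 2916
One optimal split: 3 + 3 + 3 + 3 + 3 + 3 + 2 + 2; product 3×3×3×3×3×3×2×2 = 2916.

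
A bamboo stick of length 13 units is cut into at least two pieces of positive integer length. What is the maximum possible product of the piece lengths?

108

Define f[k] = max over 1≤i<k of i · max(k−i, f[k−i]); the inner max lets the remainder stay uncut if that's better.
Small cases: f[2]=1, f[3]=2, f[4]=4, f[5]=6, f[6]=9.
f[7] = max(1×9, 2×6, 3×4, 4×3, 5×2, 6×1) = 12
f[8] = max(1×12, 2×9, 3×6, …, 6×2, 7×1) = 18
f[9] = max(1×18, 2×12, 3×9, …, 7×2, 8×1) = 27
f[10] = max(1×27, 2×18, 3×12, …, 8×2, 9×1) = 36
f[11] = max(1×36, 2×27, 3×18, …, 9×2, 10×1) = 54
f[12] = max(1×54, 2×36, 3×27, …, 10×2, 11×1) = 81
f[13] = max(1×81, 2×54, 3×36, …, 11×2, 12×1) = 108
One optimal split: 3 + 3 + 3 + 2 + 2; product 3×3×3×2×2 = 108.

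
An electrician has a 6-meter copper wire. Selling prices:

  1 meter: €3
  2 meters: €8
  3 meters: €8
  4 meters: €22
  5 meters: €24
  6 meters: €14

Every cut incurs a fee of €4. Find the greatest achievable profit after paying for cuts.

Let r[k] be the best obtainable value from length k. For each k, try every first piece i and keep the best of price[i] + r[k−i] minus the 4 cut fee when i<k.
r[1] = 3
r[2] = max(3+3-4, 8+0) = 8
r[3] = max(3+8-4, 8+3-4, 8+0) = 8
r[4] = max(3+8-4, 8+8-4, 8+3-4, 22+0) = 22
r[5] = max(3+22-4, 8+8-4, 8+8-4, 22+3-4, 24+0) = 24
r[6] = max(3+24-4, 8+22-4, 8+8-4, 22+8-4, 24+3-4, 14+0) = 26
One optimal plan: pieces 4 + 2 (1 cut) → €30 − €4 = €26.

26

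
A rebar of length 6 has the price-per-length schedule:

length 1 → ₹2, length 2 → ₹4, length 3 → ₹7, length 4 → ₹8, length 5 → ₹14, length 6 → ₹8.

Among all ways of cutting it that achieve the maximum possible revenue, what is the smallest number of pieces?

Build r[k] bottom-up: r[k] = max over allowed piece i of (p[i] + r[k−i]).
r[1] = 2
r[2] = max(2+2, 4+0) = 4
r[3] = max(2+4, 4+2, 7+0) = 7
r[4] = max(2+7, 4+4, 7+2, 8+0) = 9
r[5] = max(2+9, 4+7, 7+4, 8+2, 14+0) = 14
r[6] = max(2+14, 4+9, 7+7, 8+4, 14+2, 8+0) = 16
Maximum revenue is ₹16.
Now minimize piece count subject to staying optimal: for each k, pieces[k] = 1 + min over i with p[i]+r[k−i]=r[k] of pieces[k−i].
pieces[3] = 1
pieces[4] = 2
pieces[5] = 1
pieces[6] = 2

2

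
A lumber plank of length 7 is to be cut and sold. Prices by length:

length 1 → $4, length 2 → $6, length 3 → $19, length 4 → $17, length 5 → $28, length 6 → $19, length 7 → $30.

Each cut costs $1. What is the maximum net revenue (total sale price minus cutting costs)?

40

Build r[k] bottom-up: r[k] = max over allowed piece i of (p[i] + r[k−i]) − 1 per cut.
r[1] = 4
r[2] = max(4+4-1, 6+0) = 7
r[3] = max(4+7-1, 6+4-1, 19+0) = 19
r[4] = max(4+19-1, 6+7-1, 19+4-1, 17+0) = 22
r[5] = max(4+22-1, 6+19-1, 19+7-1, 17+4-1, 28+0) = 28
r[6] = max(4+28-1, 6+22-1, 19+19-1, 17+7-1, 28+4-1, 19+0) = 37
r[7] = max(4+37-1, 6+28-1, 19+22-1, …, 19+4-1, 30+0) = 40
One optimal plan: pieces 3 + 3 + 1 (2 cuts) → $42 − $2 = $40.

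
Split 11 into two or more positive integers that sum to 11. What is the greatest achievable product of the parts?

54

Let g[k] be the best product for length k (with at least one cut). For each first piece i, the rest contributes max(k−i, g[k−i]).
Small cases: g[2]=1, g[3]=2, g[4]=4, g[5]=6.
g[6] = 3·max(3,2) = 3·3 = 9
g[7] = 2·max(5,6) = 2·6 = 12
g[8] = 2·max(6,9) = 2·9 = 18
g[9] = 3·max(6,9) = 3·9 = 27
g[10] = 2·max(8,18) = 2·18 = 36
g[11] = 2·max(9,27) = 2·27 = 54
One optimal split: 3 + 3 + 3 + 2; product 3·3·3·2 = 54.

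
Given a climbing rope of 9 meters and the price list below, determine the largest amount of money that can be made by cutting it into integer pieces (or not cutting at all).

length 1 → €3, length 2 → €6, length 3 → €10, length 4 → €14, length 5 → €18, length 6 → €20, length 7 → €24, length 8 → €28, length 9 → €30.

32

Consider every possible first cut. r[k] is the best of p[i]+r[k−i] over all sellable i≤k.
r[1] = 3
r[2] = max(3+3, 6+0) = 6
r[3] = max(3+6, 6+3, 10+0) = 10
r[4] = max(3+10, 6+6, 10+3, 14+0) = 14
r[5] = max(3+14, 6+10, 10+6, 14+3, 18+0) = 18
r[6] = max(3+18, 6+14, 10+10, 14+6, 18+3, 20+0) = 21
r[7] = max(3+21, 6+18, 10+14, …, 20+3, 24+0) = 24
r[8] = max(3+24, 6+21, 10+18, …, 24+3, 28+0) = 28
r[9] = max(3+28, 6+24, 10+21, …, 28+3, 30+0) = 32
One optimal cutting: 5 + 4 → €18 + €14 = €32.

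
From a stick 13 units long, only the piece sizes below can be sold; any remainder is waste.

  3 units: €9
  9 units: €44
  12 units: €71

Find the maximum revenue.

71

Build f[k] bottom-up: f[k] = max over allowed piece i of (p[i] + f[k−i]).
f[1] = 0
f[2] = 0
f[3] = 9
f[4] = 9
f[5] = 9
f[6] = 18  (first piece 3, then f[3]=9)
f[7] = 18
f[8] = 18
f[9] = max(9+18, 44+0) = 44
f[10] = max(9+18, 44+0) = 44
f[11] = max(9+18, 44+0) = 44
f[12] = max(9+44, 44+9, 71+0) = 71
f[13] = max(9+44, 44+9, 71+0) = 71
One optimal cutting: pieces 12 with 1 unit of scrap → €71.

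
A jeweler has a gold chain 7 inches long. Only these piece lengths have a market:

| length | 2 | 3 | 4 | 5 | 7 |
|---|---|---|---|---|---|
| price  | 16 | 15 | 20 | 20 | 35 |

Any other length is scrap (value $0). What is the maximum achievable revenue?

48

Consider every possible first cut. r[k] is the best of p[i]+r[k−i] over all sellable i≤k.
r[1] = 0
r[2] = 16
r[3] = max(16+0, 15+0) = 16
r[4] = max(16+16, 15+0, 20+0) = 32
r[5] = max(16+16, 15+16, 20+0, 20+0) = 32
r[6] = max(16+32, 15+16, 20+16, 20+0) = 48
r[7] = max(16+32, 15+32, 20+16, 20+16, 35+0) = 48
One optimal cutting: pieces 2 + 2 + 2 with 1 inch of scrap → $48.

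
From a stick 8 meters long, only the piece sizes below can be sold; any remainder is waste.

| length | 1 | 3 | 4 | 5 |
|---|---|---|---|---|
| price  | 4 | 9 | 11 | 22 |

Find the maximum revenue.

Build r[k] bottom-up: r[k] = max over allowed piece i of (p[i] + r[k−i]).
r[1] = 4
r[2] = 8  (first piece 1, then r[1]=4)
r[3] = max(4+8, 9+0) = 12
r[4] = max(4+12, 9+4, 11+0) = 16
r[5] = max(4+16, 9+8, 11+4, 22+0) = 22
r[6] = max(4+22, 9+12, 11+8, 22+4) = 26
r[7] = max(4+26, 9+16, 11+12, 22+8) = 30
r[8] = max(4+30, 9+22, 11+16, 22+12) = 34
One optimal cutting: 5 + 1 + 1 + 1 → $34.

34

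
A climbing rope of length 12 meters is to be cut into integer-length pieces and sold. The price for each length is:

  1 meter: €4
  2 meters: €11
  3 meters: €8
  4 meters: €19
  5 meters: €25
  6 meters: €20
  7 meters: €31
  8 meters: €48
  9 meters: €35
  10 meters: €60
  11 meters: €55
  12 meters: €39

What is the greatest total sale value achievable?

Consider every possible first cut. R[k] is the best of p[i]+R[k−i] over all sellable i≤k.
R[1] = 4
R[2] = max(4+4, 11+0) = 11
R[3] = max(4+11, 11+4, 8+0) = 15
R[4] = max(4+15, 11+11, 8+4, 19+0) = 22
R[5] = max(4+22, 11+15, 8+11, 19+4, 25+0) = 26
R[6] = max(4+26, 11+22, 8+15, 19+11, 25+4, 20+0) = 33
R[7] = max(4+33, 11+26, 8+22, …, 20+4, 31+0) = 37
R[8] = max(4+37, 11+33, 8+26, …, 31+4, 48+0) = 48
R[9] = max(4+48, 11+37, 8+33, …, 48+4, 35+0) = 52
R[10] = max(4+52, 11+48, 8+37, …, 35+4, 60+0) = 60
R[11] = max(4+60, 11+52, 8+48, …, 60+4, 55+0) = 64
R[12] = max(4+64, 11+60, 8+52, …, 55+4, 39+0) = 71
One optimal cutting: 10 + 2 → €60 + €11 = €71.

71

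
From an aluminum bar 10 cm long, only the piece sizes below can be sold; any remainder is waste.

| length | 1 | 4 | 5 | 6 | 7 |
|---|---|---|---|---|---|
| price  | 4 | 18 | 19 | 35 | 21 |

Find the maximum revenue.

Consider every possible first cut. f[k] is the best of p[i]+f[k−i] over all sellable i≤k.
f[1] = 4
f[2] = 8  (first piece 1, then f[1]=4)
f[3] = 12  (first piece 1, then f[2]=8)
f[4] = 18
f[5] = 22  (first piece 1, then f[4]=18)
f[6] = 35
f[7] = 39  (first piece 1, then f[6]=35)
f[8] = 43  (first piece 1, then f[7]=39)
f[9] = 47  (first piece 1, then f[8]=43)
f[10] = 53  (first piece 4, then f[6]=35)
One optimal cutting: 6 + 4 → $53.

53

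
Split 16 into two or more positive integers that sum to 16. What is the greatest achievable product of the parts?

Fill prod[k] for k=2..16: at each k try every first piece i and multiply by the better of (k−i) uncut or prod[k−i].
Small cases: prod[2]=1, prod[3]=2, prod[4]=4, prod[5]=6, prod[6]=9, prod[7]=12, prod[8]=18, prod[9]=27, prod[10]=36.
prod[11] = 2*max(9,27) = 2*27 = 54
prod[12] = 3*max(9,27) = 3*27 = 81
prod[13] = 2*max(11,54) = 2*54 = 108
prod[14] = 2*max(12,81) = 2*81 = 162
prod[15] = 3*max(12,81) = 3*81 = 243
prod[16] = 2*max(14,162) = 2*162 = 324
One optimal split: 3 + 3 + 3 + 3 + 2 + 2; product 3*3*3*3*2*2 = 324.

324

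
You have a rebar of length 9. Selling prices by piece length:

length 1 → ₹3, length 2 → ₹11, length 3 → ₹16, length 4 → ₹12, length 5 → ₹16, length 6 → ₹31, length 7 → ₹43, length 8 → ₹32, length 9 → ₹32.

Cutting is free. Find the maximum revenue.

54

Let v[k] be the best obtainable value from length k. For each k, try every first piece i and keep the best of price[i] + v[k−i].
v[1] = 3
v[2] = max(3+3, 11+0) = 11
v[3] = max(3+11, 11+3, 16+0) = 16
v[4] = max(3+16, 11+11, 16+3, 12+0) = 22
v[5] = max(3+22, 11+16, 16+11, 12+3, 16+0) = 27
v[6] = max(3+27, 11+22, 16+16, 12+11, 16+3, 31+0) = 33
v[7] = max(3+33, 11+27, 16+22, …, 31+3, 43+0) = 43
v[8] = max(3+43, 11+33, 16+27, …, 43+3, 32+0) = 46
v[9] = max(3+46, 11+43, 16+33, …, 32+3, 32+0) = 54
One optimal cutting: 7 + 2 → ₹43 + ₹11 = ₹54.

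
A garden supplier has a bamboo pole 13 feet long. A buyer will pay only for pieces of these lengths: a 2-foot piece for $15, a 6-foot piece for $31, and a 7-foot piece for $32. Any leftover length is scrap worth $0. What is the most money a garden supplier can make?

Build r[k] bottom-up: r[k] = max over allowed piece i of (p[i] + r[k−i]).
r[1] = 0
r[2] = 15
r[3] = 15
r[4] = 30  (first piece 2, then r[2]=15)
r[5] = 30
r[6] = max(15+30, 31+0) = 45
r[7] = max(15+30, 31+0, 32+0) = 45
r[8] = max(15+45, 31+15, 32+0) = 60
r[9] = max(15+45, 31+15, 32+15) = 60
r[10] = max(15+60, 31+30, 32+15) = 75
r[11] = max(15+60, 31+30, 32+30) = 75
r[12] = max(15+75, 31+45, 32+30) = 90
r[13] = max(15+75, 31+45, 32+45) = 90
One optimal cutting: pieces 2 + 2 + 2 + 2 + 2 + 2 with 1 foot of scrap → $90.

90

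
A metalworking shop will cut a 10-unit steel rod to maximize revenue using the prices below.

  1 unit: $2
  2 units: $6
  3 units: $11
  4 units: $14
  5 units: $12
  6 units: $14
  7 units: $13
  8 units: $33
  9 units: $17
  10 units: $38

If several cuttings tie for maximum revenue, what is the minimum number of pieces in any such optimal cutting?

2

Consider every possible first cut. r[k] is the best of p[i]+r[k−i] over all sellable i≤k.
r[1] = 2
r[2] = max(2+2, 6+0) = 6
r[3] = max(2+6, 6+2, 11+0) = 11
r[4] = max(2+11, 6+6, 11+2, 14+0) = 14
r[5] = max(2+14, 6+11, 11+6, 14+2, 12+0) = 17
r[6] = max(2+17, 6+14, 11+11, 14+6, 12+2, 14+0) = 22
r[7] = max(2+22, 6+17, 11+14, …, 14+2, 13+0) = 25
r[8] = max(2+25, 6+22, 11+17, …, 13+2, 33+0) = 33
r[9] = max(2+33, 6+25, 11+22, …, 33+2, 17+0) = 35
r[10] = max(2+35, 6+33, 11+25, …, 17+2, 38+0) = 39
Maximum revenue is $39.
Now minimize piece count subject to staying optimal: for each k, pieces[k] = 1 + min over i with p[i]+r[k−i]=r[k] of pieces[k−i].
pieces[7] = 2
pieces[8] = 1
pieces[9] = 2
pieces[10] = 2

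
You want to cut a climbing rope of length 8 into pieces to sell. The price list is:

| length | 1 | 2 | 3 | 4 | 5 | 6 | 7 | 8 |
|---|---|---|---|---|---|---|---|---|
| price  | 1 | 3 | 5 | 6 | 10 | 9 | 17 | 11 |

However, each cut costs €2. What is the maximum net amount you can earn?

16

Let v[k] be the best obtainable value from length k. For each k, try every first piece i and keep the best of price[i] + v[k−i] minus the 2 cut fee when i<k.
v[1] = 1
v[2] = max(1+1-2, 3+0) = 3
v[3] = max(1+3-2, 3+1-2, 5+0) = 5
v[4] = max(1+5-2, 3+3-2, 5+1-2, 6+0) = 6
v[5] = max(1+6-2, 3+5-2, 5+3-2, 6+1-2, 10+0) = 10
v[6] = max(1+10-2, 3+6-2, 5+5-2, 6+3-2, 10+1-2, 9+0) = 9
v[7] = max(1+9-2, 3+10-2, 5+6-2, …, 9+1-2, 17+0) = 17
v[8] = max(1+17-2, 3+9-2, 5+10-2, …, 17+1-2, 11+0) = 16
One optimal plan: pieces 7 + 1 (1 cut) → €18 − €2 = €16.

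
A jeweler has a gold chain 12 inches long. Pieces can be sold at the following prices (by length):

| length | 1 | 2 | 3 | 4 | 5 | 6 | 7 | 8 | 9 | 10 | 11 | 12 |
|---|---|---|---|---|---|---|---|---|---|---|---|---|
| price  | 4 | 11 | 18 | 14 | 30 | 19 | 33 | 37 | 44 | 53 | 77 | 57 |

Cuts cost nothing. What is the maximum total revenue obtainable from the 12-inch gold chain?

81

Let r[k] be the best obtainable value from length k. For each k, try every first piece i and keep the best of price[i] + r[k−i].
r[1] = 4
r[2] = max(4+4, 11+0) = 11
r[3] = max(4+11, 11+4, 18+0) = 18
r[4] = max(4+18, 11+11, 18+4, 14+0) = 22
r[5] = max(4+22, 11+18, 18+11, 14+4, 30+0) = 30
r[6] = max(4+30, 11+22, 18+18, 14+11, 30+4, 19+0) = 36
r[7] = max(4+36, 11+30, 18+22, …, 19+4, 33+0) = 41
r[8] = max(4+41, 11+36, 18+30, …, 33+4, 37+0) = 48
r[9] = max(4+48, 11+41, 18+36, …, 37+4, 44+0) = 54
r[10] = max(4+54, 11+48, 18+41, …, 44+4, 53+0) = 60
r[11] = max(4+60, 11+54, 18+48, …, 53+4, 77+0) = 77
r[12] = max(4+77, 11+60, 18+54, …, 77+4, 57+0) = 81
One optimal cutting: 11 + 1 → $77 + $4 = $81.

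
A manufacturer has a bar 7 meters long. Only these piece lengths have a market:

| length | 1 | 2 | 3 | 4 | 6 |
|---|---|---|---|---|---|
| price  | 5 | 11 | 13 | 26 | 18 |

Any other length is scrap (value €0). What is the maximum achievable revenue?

42

Let f[k] be the best obtainable value from length k. For each k, try every first piece i and keep the best of price[i] + f[k−i].
f[1] = 5
f[2] = max(5+5, 11+0) = 11
f[3] = max(5+11, 11+5, 13+0) = 16
f[4] = max(5+16, 11+11, 13+5, 26+0) = 26
f[5] = max(5+26, 11+16, 13+11, 26+5) = 31
f[6] = max(5+31, 11+26, 13+16, 26+11, 18+0) = 37
f[7] = max(5+37, 11+31, 13+26, 26+16, 18+5) = 42
One optimal cutting: 4 + 2 + 1 → €42.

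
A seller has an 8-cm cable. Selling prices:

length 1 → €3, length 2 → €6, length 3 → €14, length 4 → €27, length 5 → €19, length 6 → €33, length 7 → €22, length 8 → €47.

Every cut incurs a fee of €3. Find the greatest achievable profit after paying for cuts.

51

Consider every possible first cut. v[k] is the best of p[i]+v[k−i] over all sellable i≤k, charging 3 whenever i<k.
v[1] = 3
v[2] = max(3+3-3, 6+0) = 6
v[3] = max(3+6-3, 6+3-3, 14+0) = 14
v[4] = max(3+14-3, 6+6-3, 14+3-3, 27+0) = 27
v[5] = max(3+27-3, 6+14-3, 14+6-3, 27+3-3, 19+0) = 27
v[6] = max(3+27-3, 6+27-3, 14+14-3, 27+6-3, 19+3-3, 33+0) = 33
v[7] = max(3+33-3, 6+27-3, 14+27-3, …, 33+3-3, 22+0) = 38
v[8] = max(3+38-3, 6+33-3, 14+27-3, …, 22+3-3, 47+0) = 51
One optimal plan: pieces 4 + 4 (1 cut) → €54 − €3 = €51.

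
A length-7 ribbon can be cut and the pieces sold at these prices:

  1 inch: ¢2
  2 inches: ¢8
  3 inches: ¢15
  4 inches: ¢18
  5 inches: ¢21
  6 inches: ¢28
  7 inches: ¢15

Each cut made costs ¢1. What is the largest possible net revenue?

Consider every possible first cut. r[k] is the best of p[i]+r[k−i] over all sellable i≤k, charging 1 whenever i<k.
r[1] = 2
r[2] = 8
r[3] = 15
r[4] = 18
r[5] = 22  (first piece 2, then r[3]=15)
r[6] = 29  (first piece 3, then r[3]=15)
r[7] = 32  (first piece 3, then r[4]=18)
One optimal plan: pieces 4 + 3 (1 cut) → ¢33 − ¢1 = ¢32.

32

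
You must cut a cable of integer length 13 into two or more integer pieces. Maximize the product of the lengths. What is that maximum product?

Define f[k] = max over 1≤i<k of i · max(k−i, f[k−i]); the inner max lets the remainder stay uncut if that's better.
f[2] = 1·max(1,0) = 1·1 = 1
f[3] = 1·max(2,1) = 1·2 = 2
f[4] = 2·max(2,1) = 2·2 = 4
f[5] = 2·max(3,2) = 2·3 = 6
f[6] = 3·max(3,2) = 3·3 = 9
f[7] = 2·max(5,6) = 2·6 = 12
f[8] = 2·max(6,9) = 2·9 = 18
f[9] = 3·max(6,9) = 3·9 = 27
f[10] = 2·max(8,18) = 2·18 = 36
f[11] = 2·max(9,27) = 2·27 = 54
f[12] = 3·max(9,27) = 3·27 = 81
f[13] = 2·max(11,54) = 2·54 = 108
One optimal split: 3 + 3 + 3 + 2 + 2; product 3·3·3·2·2 = 108.

108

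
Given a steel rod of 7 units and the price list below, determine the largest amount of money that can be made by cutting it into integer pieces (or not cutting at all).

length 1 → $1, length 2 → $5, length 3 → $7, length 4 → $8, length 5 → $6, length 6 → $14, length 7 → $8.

17

Let r[k] be the best obtainable value from length k. For each k, try every first piece i and keep the best of price[i] + r[k−i].
r[1] = 1
r[2] = max(1+1, 5+0) = 5
r[3] = max(1+5, 5+1, 7+0) = 7
r[4] = max(1+7, 5+5, 7+1, 8+0) = 10
r[5] = max(1+10, 5+7, 7+5, 8+1, 6+0) = 12
r[6] = max(1+12, 5+10, 7+7, 8+5, 6+1, 14+0) = 15
r[7] = max(1+15, 5+12, 7+10, …, 14+1, 8+0) = 17
One optimal cutting: 3 + 2 + 2 → $7 + $5 + $5 = $17.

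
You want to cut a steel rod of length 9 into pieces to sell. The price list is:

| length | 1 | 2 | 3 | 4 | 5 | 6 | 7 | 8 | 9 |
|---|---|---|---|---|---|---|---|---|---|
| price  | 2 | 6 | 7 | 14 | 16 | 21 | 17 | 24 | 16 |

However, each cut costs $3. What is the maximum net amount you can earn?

27

Let net[k] be the best obtainable value from length k. For each k, try every first piece i and keep the best of price[i] + net[k−i] minus the 3 cut fee when i<k.
net[1] = 2
net[2] = max(2+2-3, 6+0) = 6
net[3] = max(2+6-3, 6+2-3, 7+0) = 7
net[4] = max(2+7-3, 6+6-3, 7+2-3, 14+0) = 14
net[5] = max(2+14-3, 6+7-3, 7+6-3, 14+2-3, 16+0) = 16
net[6] = max(2+16-3, 6+14-3, 7+7-3, 14+6-3, 16+2-3, 21+0) = 21
net[7] = max(2+21-3, 6+16-3, 7+14-3, …, 21+2-3, 17+0) = 20
net[8] = max(2+20-3, 6+21-3, 7+16-3, …, 17+2-3, 24+0) = 25
net[9] = max(2+25-3, 6+20-3, 7+21-3, …, 24+2-3, 16+0) = 27
One optimal plan: pieces 5 + 4 (1 cut) → $30 − $3 = $27.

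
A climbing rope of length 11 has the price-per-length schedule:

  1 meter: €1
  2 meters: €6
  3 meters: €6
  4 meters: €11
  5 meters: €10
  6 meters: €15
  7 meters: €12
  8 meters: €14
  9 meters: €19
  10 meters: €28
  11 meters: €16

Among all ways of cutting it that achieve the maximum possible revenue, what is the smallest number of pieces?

Consider every possible first cut. r[k] is the best of p[i]+r[k−i] over all sellable i≤k.
r[1] = 1
r[2] = max(1+1, 6+0) = 6
r[3] = max(1+6, 6+1, 6+0) = 7
r[4] = max(1+7, 6+6, 6+1, 11+0) = 12
r[5] = max(1+12, 6+7, 6+6, 11+1, 10+0) = 13
r[6] = max(1+13, 6+12, 6+7, 11+6, 10+1, 15+0) = 18
r[7] = max(1+18, 6+13, 6+12, …, 15+1, 12+0) = 19
r[8] = max(1+19, 6+18, 6+13, …, 12+1, 14+0) = 24
r[9] = max(1+24, 6+19, 6+18, …, 14+1, 19+0) = 25
r[10] = max(1+25, 6+24, 6+19, …, 19+1, 28+0) = 30
r[11] = max(1+30, 6+25, 6+24, …, 28+1, 16+0) = 31
Maximum revenue is €31.
Now minimize piece count subject to staying optimal: for each k, pieces[k] = 1 + min over i with p[i]+r[k−i]=r[k] of pieces[k−i].
pieces[8] = 4
pieces[9] = 5
pieces[10] = 5
pieces[11] = 6

6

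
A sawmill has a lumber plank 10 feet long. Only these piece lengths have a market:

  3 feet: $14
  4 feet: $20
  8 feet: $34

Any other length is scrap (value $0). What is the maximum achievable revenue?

Let f[k] be the best obtainable value from length k. For each k, try every first piece i and keep the best of price[i] + f[k−i].
f[1] = 0
f[2] = 0
f[3] = 14
f[4] = 20
f[5] = 20
f[6] = 28  (first piece 3, then f[3]=14)
f[7] = 34  (first piece 3, then f[4]=20)
f[8] = 40  (first piece 4, then f[4]=20)
f[9] = 42  (first piece 3, then f[6]=28)
f[10] = 48  (first piece 3, then f[7]=34)
One optimal cutting: 4 + 3 + 3 → $48.

48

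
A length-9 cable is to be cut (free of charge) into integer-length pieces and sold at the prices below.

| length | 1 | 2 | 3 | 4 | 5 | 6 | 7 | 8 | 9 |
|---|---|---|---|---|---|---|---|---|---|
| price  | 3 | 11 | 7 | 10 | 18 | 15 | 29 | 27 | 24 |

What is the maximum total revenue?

47

Let r[k] be the best obtainable value from length k. For each k, try every first piece i and keep the best of price[i] + r[k−i].
r[1] = 3
r[2] = max(3+3, 11+0) = 11
r[3] = max(3+11, 11+3, 7+0) = 14
r[4] = max(3+14, 11+11, 7+3, 10+0) = 22
r[5] = max(3+22, 11+14, 7+11, 10+3, 18+0) = 25
r[6] = max(3+25, 11+22, 7+14, 10+11, 18+3, 15+0) = 33
r[7] = max(3+33, 11+25, 7+22, …, 15+3, 29+0) = 36
r[8] = max(3+36, 11+33, 7+25, …, 29+3, 27+0) = 44
r[9] = max(3+44, 11+36, 7+33, …, 27+3, 24+0) = 47
One optimal cutting: 2 + 2 + 2 + 2 + 1 → €11 + €11 + €11 + €11 + €3 = €47.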